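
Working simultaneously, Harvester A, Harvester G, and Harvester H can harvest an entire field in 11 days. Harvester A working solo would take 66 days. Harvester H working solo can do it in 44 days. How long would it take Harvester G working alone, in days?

Combined rate is 1/11 per day.
Known contribution: 1/66 + 1/44 = (2 + 3)/132 = 5/132 per day.
So Harvester G's rate is 1/11 − 5/132 = 7/132, meaning 132/7 days alone.

132/7 days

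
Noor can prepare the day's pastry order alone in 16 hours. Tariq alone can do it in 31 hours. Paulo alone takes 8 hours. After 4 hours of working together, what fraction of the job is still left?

15/124

Combined rate: 1/16 + 1/31 + 1/8 = (31 + 16 + 62)/496 = 109/496 per hour.
In 4 hours they complete 4·109/496 = 109/124 of the job.
So 15/124 remains.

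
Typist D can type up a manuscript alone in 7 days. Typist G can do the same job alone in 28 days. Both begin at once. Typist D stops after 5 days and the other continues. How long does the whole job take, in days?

In the first 5 days the combined rate is 5/28, so 25/28 of the job is done, leaving 3/28.
After Typist D leaves the rate is 1/28 per day; the remaining 3/28 takes 3 days.
Total = 5 + 3 = 8 days.

8 days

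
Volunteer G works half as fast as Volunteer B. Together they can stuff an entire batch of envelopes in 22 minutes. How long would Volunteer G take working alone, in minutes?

66 minutes

Let Volunteer B's rate be r; then Volunteer G's rate is (1/2)r, so together (1/2 + 1)r = (3/2)r = 1/22.
Thus r = 1/33 per minute.
Volunteer B alone: 33 minutes; Volunteer G alone: 66 minutes.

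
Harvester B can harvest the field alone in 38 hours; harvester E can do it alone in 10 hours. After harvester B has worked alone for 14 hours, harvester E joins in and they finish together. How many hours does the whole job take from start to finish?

19 hours

In 14 hours harvester B does 14/38 = 7/19 of the job, leaving 12/19.
Harvester B and harvester E together work at 12/95 per hour, so finishing takes 12/19 ÷ 12/95 = 5 hours.
Total time = 14 + 5 = 19 hours.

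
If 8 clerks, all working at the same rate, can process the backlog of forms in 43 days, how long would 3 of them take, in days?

344/3 days

Total work is 8·43 = 344 clerk-days.
With 3 clerks: 344/3 days.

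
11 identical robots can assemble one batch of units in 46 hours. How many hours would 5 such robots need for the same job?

Total work is 11·46 = 506 robot-hours.
With 5 robots: 506/5 hours.

506/5 hours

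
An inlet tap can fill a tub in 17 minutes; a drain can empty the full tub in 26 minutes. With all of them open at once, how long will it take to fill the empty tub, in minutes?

Net rate = 1/17 − 1/26 = (26 − 17)/442 = 9/442 per minute.
Filling time = 1 ÷ (9/442) = 442/9 minutes.

442/9 minutes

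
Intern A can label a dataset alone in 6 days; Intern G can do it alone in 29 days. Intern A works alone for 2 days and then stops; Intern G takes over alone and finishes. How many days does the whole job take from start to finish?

In 2 days Intern A does 2/6 = 1/3 of the job, leaving 2/3.
Intern G works at 1/29 per day, so finishing takes 2/3 ÷ 1/29 = 58/3 days.
Total time = 2 + 58/3 = 64/3 days.

64/3 days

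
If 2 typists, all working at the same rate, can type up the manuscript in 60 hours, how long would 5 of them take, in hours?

Total work is 2·60 = 120 typist-hours.
With 5 typists: 120/5 = 24 hours.

24 hours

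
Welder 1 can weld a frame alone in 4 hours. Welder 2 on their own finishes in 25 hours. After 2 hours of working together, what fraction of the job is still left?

Combined rate: 1/4 + 1/25 = (25 + 4)/100 = 29/100 per hour.
In 2 hours they complete 2·29/100 = 29/50 of the job.
So 21/50 remains.

21/50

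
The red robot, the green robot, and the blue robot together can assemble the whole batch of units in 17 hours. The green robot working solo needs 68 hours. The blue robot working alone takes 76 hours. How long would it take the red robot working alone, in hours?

323/10 hours

Combined rate is 1/17 per hour.
Known contribution: 1/68 + 1/76 = (19 + 17)/1292 = 36/1292 = 9/323 per hour.
So the red robot's rate is 1/17 − 9/323 = 10/323, meaning 323/10 hours alone.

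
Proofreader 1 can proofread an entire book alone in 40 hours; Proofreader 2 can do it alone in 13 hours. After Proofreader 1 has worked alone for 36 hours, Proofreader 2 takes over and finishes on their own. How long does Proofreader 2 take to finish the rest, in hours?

13/10 hours

In 36 hours Proofreader 1 does 36/40 = 9/10 of the job, leaving 1/10.
Proofreader 2 works at 1/13 per hour, so finishing takes 1/10 ÷ 1/13 = 13/10 hours.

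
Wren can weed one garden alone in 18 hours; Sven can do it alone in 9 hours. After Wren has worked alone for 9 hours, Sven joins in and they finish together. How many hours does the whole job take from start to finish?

In 9 hours Wren does 9/18 = 1/2 of the job, leaving 1/2.
Wren and Sven together work at 1/6 per hour, so finishing takes 1/2 ÷ 1/6 = 3 hours.
Total time = 9 + 3 = 12 hours.

12 hours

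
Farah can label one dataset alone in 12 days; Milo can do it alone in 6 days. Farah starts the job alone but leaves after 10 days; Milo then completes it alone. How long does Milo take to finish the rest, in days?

1 day

In 10 days Farah does 10/12 = 5/6 of the job, leaving 1/6.
Milo works at 1/6 per day, so finishing takes 1/6 ÷ 1/6 = 1 day.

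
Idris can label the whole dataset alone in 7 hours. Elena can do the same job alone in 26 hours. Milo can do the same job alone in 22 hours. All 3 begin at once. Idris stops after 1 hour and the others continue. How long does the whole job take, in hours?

143/14 hours

In the first 1 hour the combined rate is 227/1001, so 227/1001 of the job is done, leaving 774/1001.
After Idris leaves the rate is 12/143 per hour; the remaining 774/1001 takes 129/14 hours.
Total = 1 + 129/14 = 143/14 hours.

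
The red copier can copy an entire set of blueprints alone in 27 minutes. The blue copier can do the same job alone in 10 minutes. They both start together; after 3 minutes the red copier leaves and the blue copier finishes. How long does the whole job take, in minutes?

In the first 3 minutes the combined rate is 37/270, so 37/90 of the job is done, leaving 53/90.
After the red copier leaves the rate is 1/10 per minute; the remaining 53/90 takes 53/9 minutes.
Total = 3 + 53/9 = 80/9 minutes.

80/9 minutes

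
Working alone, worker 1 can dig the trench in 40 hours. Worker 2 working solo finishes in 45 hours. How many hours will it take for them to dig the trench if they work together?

360/17 hours

Combined rate: 1/40 + 1/45 = (9 + 8)/360 = 17/360 per hour.
Time = 1 ÷ (17/360) = 360/17 hours.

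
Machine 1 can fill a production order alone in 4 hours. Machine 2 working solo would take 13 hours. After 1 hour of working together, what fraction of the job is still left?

35/52

Combined rate: 1/4 + 1/13 = (13 + 4)/52 = 17/52 per hour.
In 1 hour they complete 1·17/52 = 17/52 of the job.
So 35/52 remains.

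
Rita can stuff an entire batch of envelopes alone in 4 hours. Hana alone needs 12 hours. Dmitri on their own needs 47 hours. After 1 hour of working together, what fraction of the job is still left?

91/141

Combined rate: 1/4 + 1/12 + 1/47 = (141 + 47 + 12)/564 = 200/564 = 50/141 per hour.
In 1 hour they complete 1·50/141 = 50/141 of the job.
So 91/141 remains.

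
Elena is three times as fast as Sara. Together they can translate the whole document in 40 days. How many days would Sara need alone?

160 days

Let Sara's rate be r; then Elena's rate is 3r, so together (3 + 1)r = 4r = 1/40.
Thus r = 1/160 per day.
Sara alone: 160 days; Elena alone: 160/3 days.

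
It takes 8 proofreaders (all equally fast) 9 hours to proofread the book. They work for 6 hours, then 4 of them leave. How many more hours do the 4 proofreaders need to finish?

One proofreader does 1/72 of the job per hour.
After 6 hours with 8 proofreaders, 2/3 is done (1/3 left).
With 4 proofreaders the rate is 4/72 = 1/18, so the rest takes 1/3 ÷ 1/18 = 6 hours.

6 hours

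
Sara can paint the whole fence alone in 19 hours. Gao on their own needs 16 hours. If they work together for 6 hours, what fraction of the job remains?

Combined rate: 1/19 + 1/16 = (16 + 19)/304 = 35/304 per hour.
In 6 hours they complete 6·35/304 = 105/152 of the job.
So 47/152 remains.

47/152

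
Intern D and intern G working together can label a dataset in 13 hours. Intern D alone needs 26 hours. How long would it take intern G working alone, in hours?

Combined rate is 1/13 per hour.
Known contribution: 1/26 per hour.
So intern G's rate is 1/13 − 1/26 = 1/26, meaning 26 hours alone.

26 hours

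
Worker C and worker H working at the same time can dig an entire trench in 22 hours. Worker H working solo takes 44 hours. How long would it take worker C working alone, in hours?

44 hours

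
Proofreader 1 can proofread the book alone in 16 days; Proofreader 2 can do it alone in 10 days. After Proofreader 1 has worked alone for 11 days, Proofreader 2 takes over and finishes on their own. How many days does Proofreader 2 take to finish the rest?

25/8 days

In 11 days Proofreader 1 does 11/16 of the job, leaving 5/16.
Proofreader 2 works at 1/10 per day, so finishing takes 5/16 ÷ 1/10 = 25/8 days.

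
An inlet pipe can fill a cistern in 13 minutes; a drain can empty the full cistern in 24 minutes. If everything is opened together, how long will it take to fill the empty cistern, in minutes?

Net rate = 1/13 − 1/24 = (24 − 13)/312 = 11/312 per minute.
Filling time = 1 ÷ (11/312) = 312/11 minutes.

312/11 minutes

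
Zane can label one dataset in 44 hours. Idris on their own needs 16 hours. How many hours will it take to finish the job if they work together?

With two workers the combined time is the product over the sum: 44·16/(44+16) = 704/60 = 176/15 hours.

176/15 hours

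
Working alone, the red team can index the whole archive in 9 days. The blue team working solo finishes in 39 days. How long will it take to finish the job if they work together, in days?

Combined rate: 1/9 + 1/39 = (13 + 3)/117 = 16/117 per day.
Time = 1 ÷ (16/117) = 117/16 days.

117/16 days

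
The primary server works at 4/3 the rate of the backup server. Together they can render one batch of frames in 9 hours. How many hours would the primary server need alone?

63/4 hours

Let the backup server's rate be r; then the primary server's rate is (4/3)r, so together (4/3 + 1)r = (7/3)r = 1/9.
Thus r = 1/21 per hour.
The backup server alone: 21 hours; the primary server alone: 63/4 hours.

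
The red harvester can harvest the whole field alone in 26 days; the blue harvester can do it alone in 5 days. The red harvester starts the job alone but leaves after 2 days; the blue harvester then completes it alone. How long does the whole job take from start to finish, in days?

86/13 days

In 2 days the red harvester does 2/26 = 1/13 of the job, leaving 12/13.
The blue harvester works at 1/5 per day, so finishing takes 12/13 ÷ 1/5 = 60/13 days.
Total time = 2 + 60/13 = 86/13 days.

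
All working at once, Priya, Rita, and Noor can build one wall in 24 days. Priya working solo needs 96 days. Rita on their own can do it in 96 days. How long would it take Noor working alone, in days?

48 days

Combined rate is 1/24 per day.
Known contribution: 1/96 + 1/96 = (1 + 1)/96 = 2/96 = 1/48 per day.
So Noor's rate is 1/24 − 1/48 = 1/48, meaning 48 days alone.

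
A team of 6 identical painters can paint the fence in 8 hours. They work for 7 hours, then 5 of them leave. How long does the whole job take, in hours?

One painter does 1/48 of the job per hour.
After 7 hours with 6 painters, 7/8 is done (1/8 left).
With 1 painter the rate is 1/48, so the rest takes 1/8 ÷ 1/48 = 6 hours.
Total = 7 + 6 = 13 hours.

13 hours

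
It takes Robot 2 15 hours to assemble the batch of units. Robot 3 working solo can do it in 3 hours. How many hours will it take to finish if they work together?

Combined rate: 1/15 + 1/3 = (1 + 5)/15 = 6/15 = 2/5 per hour.
Time = 1 ÷ (2/5) = 5/2 hours.

5/2 hours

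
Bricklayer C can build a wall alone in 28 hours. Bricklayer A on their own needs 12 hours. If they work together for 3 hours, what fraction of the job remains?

9/14

Combined rate: 1/28 + 1/12 = (3 + 7)/84 = 10/84 = 5/42 per hour.
In 3 hours they complete 3·5/42 = 5/14 of the job.
So 9/14 remains.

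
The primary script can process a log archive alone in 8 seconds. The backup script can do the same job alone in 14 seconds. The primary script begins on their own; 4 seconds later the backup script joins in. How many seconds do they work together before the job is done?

In the first 4 seconds the primary script alone does 4/8 = 1/2 of the job, leaving 1/2.
Once everyone is working, combined rate: 1/8 + 1/14 = (7 + 4)/56 = 11/56 per second.
Remaining 1/2 at 11/56 per second takes 28/11 seconds.

28/11 seconds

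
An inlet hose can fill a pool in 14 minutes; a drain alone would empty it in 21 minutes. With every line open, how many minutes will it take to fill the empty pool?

Net rate = 1/14 − 1/21 = (3 − 2)/42 = 1/42 per minute.
Filling time = 1 ÷ (1/42) = 42 minutes.

42 minutes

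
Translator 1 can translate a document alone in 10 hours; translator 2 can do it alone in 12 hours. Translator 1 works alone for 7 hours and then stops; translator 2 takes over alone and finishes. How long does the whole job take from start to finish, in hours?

53/5 hours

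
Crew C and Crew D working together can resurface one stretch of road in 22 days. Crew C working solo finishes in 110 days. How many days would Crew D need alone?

55/2 days

Combined rate is 1/22 per day.
Known contribution: 1/110 per day.
So Crew D's rate is 1/22 − 1/110 = 2/55, meaning 55/2 days alone.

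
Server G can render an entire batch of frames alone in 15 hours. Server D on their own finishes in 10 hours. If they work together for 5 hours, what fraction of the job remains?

1/6

Combined rate: 1/15 + 1/10 = (2 + 3)/30 = 5/30 = 1/6 per hour.
In 5 hours they complete 5·1/6 = 5/6 of the job.
So 1/6 remains.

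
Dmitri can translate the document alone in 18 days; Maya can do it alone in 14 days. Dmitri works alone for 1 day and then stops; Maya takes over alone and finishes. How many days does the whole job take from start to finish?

128/9 days

In 1 day Dmitri does 1/18 of the job, leaving 17/18.
Maya works at 1/14 per day, so finishing takes 17/18 ÷ 1/14 = 119/9 days.
Total time = 1 + 119/9 = 128/9 days.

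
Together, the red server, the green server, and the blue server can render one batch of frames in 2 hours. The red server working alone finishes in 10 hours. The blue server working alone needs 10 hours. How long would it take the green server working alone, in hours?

10/3 hours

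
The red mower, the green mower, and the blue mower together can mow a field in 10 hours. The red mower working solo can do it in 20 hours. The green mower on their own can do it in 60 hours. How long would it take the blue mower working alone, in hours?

30 hours

Combined rate is 1/10 per hour.
Known contribution: 1/20 + 1/60 = (3 + 1)/60 = 4/60 = 1/15 per hour.
So the blue mower's rate is 1/10 − 1/15 = 1/30, meaning 30 hours alone.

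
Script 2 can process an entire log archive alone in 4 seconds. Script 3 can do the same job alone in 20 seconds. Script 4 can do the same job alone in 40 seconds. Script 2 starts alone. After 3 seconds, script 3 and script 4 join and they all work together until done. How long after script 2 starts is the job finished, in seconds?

In the first 3 seconds script 2 alone does 3/4 of the job, leaving 1/4.
Once everyone is working, combined rate: 1/4 + 1/20 + 1/40 = (10 + 2 + 1)/40 = 13/40 per second.
Remaining 1/4 at 13/40 per second takes 10/13 seconds.
Total from the start = 3 + 10/13 = 49/13 seconds.

49/13 seconds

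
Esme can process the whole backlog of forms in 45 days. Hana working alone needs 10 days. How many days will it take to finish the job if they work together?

90/11 days

Combined rate: 1/45 + 1/10 = (2 + 9)/90 = 11/90 per day.
Time = 1 ÷ (11/90) = 90/11 days.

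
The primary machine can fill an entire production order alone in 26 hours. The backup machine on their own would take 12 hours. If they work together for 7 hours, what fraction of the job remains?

Combined rate: 1/26 + 1/12 = (6 + 13)/156 = 19/156 per hour.
In 7 hours they complete 7·19/156 = 133/156 of the job.
So 23/156 remains.

23/156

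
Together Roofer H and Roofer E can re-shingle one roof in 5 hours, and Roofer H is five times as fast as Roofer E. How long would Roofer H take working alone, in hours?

Let Roofer E's rate be r; then Roofer H's rate is 5r, so together (5 + 1)r = 6r = 1/5.
Thus r = 1/30 per hour.
Roofer E alone: 30 hours; Roofer H alone: 6 hours.

6 hours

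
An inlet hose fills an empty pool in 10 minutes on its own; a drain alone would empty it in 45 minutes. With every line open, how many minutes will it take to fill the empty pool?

90/7 minutes

Net rate = 1/10 − 1/45 = (9 − 2)/90 = 7/90 per minute.
Filling time = 1 ÷ (7/90) = 90/7 minutes.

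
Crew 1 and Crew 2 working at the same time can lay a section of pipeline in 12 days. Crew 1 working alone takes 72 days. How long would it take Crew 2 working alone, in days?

72/5 days

Combined rate is 1/12 per day.
Known contribution: 1/72 per day.
So Crew 2's rate is 1/12 − 1/72 = 5/72, meaning 72/5 days alone.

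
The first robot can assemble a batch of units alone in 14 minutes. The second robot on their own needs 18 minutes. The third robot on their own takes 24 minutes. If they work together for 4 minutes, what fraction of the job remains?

Combined rate: 1/14 + 1/18 + 1/24 = (36 + 28 + 21)/504 = 85/504 per minute.
In 4 minutes they complete 4·85/504 = 85/126 of the job.
So 41/126 remains.

41/126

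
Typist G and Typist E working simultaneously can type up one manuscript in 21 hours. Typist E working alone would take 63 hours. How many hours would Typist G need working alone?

Combined rate is 1/21 per hour.
Known contribution: 1/63 per hour.
So Typist G's rate is 1/21 − 1/63 = 2/63, meaning 63/2 hours alone.

63/2 hours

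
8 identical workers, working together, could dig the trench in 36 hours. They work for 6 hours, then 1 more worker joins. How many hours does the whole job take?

98/3 hours

One worker does 1/288 of the job per hour.
After 6 hours with 8 workers, 1/6 is done (5/6 left).
With 9 workers the rate is 9/288 = 1/32, so the rest takes 5/6 ÷ 1/32 = 80/3 hours.
Total = 6 + 80/3 = 98/3 hours.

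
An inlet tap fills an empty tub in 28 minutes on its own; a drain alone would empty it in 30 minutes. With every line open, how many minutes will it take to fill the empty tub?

420 minutes

Net rate = 1/28 − 1/30 = (15 − 14)/420 = 1/420 per minute.
Filling time = 1 ÷ (1/420) = 420 minutes.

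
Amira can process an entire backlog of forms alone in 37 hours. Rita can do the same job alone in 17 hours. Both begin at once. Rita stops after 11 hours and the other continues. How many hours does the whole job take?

222/17 hours

In the first 11 hours the combined rate is 54/629, so 594/629 of the job is done, leaving 35/629.
After Rita leaves the rate is 1/37 per hour; the remaining 35/629 takes 35/17 hours.
Total = 11 + 35/17 = 222/17 hours.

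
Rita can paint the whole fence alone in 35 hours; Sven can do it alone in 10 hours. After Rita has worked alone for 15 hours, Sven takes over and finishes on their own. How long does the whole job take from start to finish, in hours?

145/7 hours

In 15 hours Rita does 15/35 = 3/7 of the job, leaving 4/7.
Sven works at 1/10 per hour, so finishing takes 4/7 ÷ 1/10 = 40/7 hours.
Total time = 15 + 40/7 = 145/7 hours.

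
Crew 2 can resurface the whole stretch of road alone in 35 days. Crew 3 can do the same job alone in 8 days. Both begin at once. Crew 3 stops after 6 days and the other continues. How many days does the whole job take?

In the first 6 days the combined rate is 43/280, so 129/140 of the job is done, leaving 11/140.
After crew 3 leaves the rate is 1/35 per day; the remaining 11/140 takes 11/4 days.
Total = 6 + 11/4 = 35/4 days.

35/4 days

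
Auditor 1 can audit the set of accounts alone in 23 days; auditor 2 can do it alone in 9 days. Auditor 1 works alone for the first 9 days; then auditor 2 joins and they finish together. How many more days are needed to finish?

63/16 days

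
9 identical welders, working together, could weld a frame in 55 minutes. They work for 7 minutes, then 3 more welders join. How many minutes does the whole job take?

One welder does 1/495 of the job per minute.
After 7 minutes with 9 welders, 7/55 is done (48/55 left).
With 12 welders the rate is 12/495 = 4/165, so the rest takes 48/55 ÷ 4/165 = 36 minutes.
Total = 7 + 36 = 43 minutes.

43 minutes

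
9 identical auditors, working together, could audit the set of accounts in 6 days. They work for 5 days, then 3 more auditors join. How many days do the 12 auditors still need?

3/4 days

One auditor does 1/54 of the job per day.
After 5 days with 9 auditors, 5/6 is done (1/6 left).
With 12 auditors the rate is 12/54 = 2/9, so the rest takes 1/6 ÷ 2/9 = 3/4 days.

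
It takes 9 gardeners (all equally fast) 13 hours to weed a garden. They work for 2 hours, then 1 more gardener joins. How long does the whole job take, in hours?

119/10 hours

One gardener does 1/117 of the job per hour.
After 2 hours with 9 gardeners, 2/13 is done (11/13 left).
With 10 gardeners the rate is 10/117, so the rest takes 11/13 ÷ 10/117 = 99/10 hours.
Total = 2 + 99/10 = 119/10 hours.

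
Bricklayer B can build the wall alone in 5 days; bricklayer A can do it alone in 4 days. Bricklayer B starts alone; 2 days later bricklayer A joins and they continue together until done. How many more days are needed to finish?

In 2 days bricklayer B does 2/5 of the job, leaving 3/5.
Bricklayer B and bricklayer A together work at 9/20 per day, so finishing takes 3/5 ÷ 9/20 = 4/3 days.

4/3 days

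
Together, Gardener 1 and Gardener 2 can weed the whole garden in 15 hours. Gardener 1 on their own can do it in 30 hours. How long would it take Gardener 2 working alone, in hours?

Combined rate is 1/15 per hour.
Known contribution: 1/30 per hour.
So Gardener 2's rate is 1/15 − 1/30 = 1/30, meaning 30 hours alone.

30 hours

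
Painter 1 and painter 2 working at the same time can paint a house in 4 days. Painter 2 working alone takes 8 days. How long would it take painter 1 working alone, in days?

8 days

Combined rate is 1/4 per day.
Known contribution: 1/8 per day.
So painter 1's rate is 1/4 − 1/8 = 1/8, meaning 8 days alone.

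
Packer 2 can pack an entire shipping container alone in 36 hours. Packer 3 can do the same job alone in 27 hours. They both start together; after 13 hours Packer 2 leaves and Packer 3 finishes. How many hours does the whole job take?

69/4 hours

In the first 13 hours the combined rate is 7/108, so 91/108 of the job is done, leaving 17/108.
After Packer 2 leaves the rate is 1/27 per hour; the remaining 17/108 takes 17/4 hours.
Total = 13 + 17/4 = 69/4 hours.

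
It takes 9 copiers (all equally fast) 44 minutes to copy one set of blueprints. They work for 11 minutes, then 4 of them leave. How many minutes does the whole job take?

352/5 minutes

One copier does 1/396 of the job per minute.
After 11 minutes with 9 copiers, 1/4 is done (3/4 left).
With 5 copiers the rate is 5/396, so the rest takes 3/4 ÷ 5/396 = 297/5 minutes.
Total = 11 + 297/5 = 352/5 minutes.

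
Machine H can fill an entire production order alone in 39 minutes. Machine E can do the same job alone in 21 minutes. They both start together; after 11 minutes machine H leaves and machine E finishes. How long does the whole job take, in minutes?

196/13 minutes

In the first 11 minutes the combined rate is 20/273, so 220/273 of the job is done, leaving 53/273.
After machine H leaves the rate is 1/21 per minute; the remaining 53/273 takes 53/13 minutes.
Total = 11 + 53/13 = 196/13 minutes.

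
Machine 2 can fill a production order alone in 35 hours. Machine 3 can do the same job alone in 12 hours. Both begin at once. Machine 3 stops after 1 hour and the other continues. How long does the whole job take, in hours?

In the first 1 hour the combined rate is 47/420, so 47/420 of the job is done, leaving 373/420.
After machine 3 leaves the rate is 1/35 per hour; the remaining 373/420 takes 373/12 hours.
Total = 1 + 373/12 = 385/12 hours.

385/12 hours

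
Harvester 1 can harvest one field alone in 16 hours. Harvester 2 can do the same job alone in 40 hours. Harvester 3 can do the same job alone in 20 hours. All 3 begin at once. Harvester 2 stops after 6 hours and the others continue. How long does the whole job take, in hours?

68/9 hours

In the first 6 hours the combined rate is 11/80, so 33/40 of the job is done, leaving 7/40.
After harvester 2 leaves the rate is 9/80 per hour; the remaining 7/40 takes 14/9 hours.
Total = 6 + 14/9 = 68/9 hours.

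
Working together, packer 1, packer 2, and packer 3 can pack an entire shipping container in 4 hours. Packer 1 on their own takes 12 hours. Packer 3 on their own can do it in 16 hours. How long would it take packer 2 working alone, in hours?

48/5 hours

Combined rate is 1/4 per hour.
Known contribution: 1/12 + 1/16 = (4 + 3)/48 = 7/48 per hour.
So packer 2's rate is 1/4 − 7/48 = 5/48, meaning 48/5 hours alone.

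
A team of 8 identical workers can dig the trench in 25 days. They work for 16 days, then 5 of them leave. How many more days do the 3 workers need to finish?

One worker does 1/200 of the job per day.
After 16 days with 8 workers, 16/25 is done (9/25 left).
With 3 workers the rate is 3/200, so the rest takes 9/25 ÷ 3/200 = 24 days.

24 days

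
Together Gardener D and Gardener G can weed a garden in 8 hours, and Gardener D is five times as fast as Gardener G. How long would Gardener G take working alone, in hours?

48 hours

Let Gardener G's rate be r; then Gardener D's rate is 5r, so together (5 + 1)r = 6r = 1/8.
Thus r = 1/48 per hour.
Gardener G alone: 48 hours; Gardener D alone: 48/5 hours.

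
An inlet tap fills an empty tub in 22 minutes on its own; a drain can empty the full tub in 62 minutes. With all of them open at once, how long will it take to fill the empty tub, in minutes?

Net rate = 1/22 − 1/62 = (31 − 11)/682 = 20/682 = 10/341 per minute.
Filling time = 1 ÷ (10/341) = 341/10 minutes.

341/10 minutes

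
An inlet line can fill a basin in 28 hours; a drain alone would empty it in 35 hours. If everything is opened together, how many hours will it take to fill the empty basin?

Net rate = 1/28 − 1/35 = (5 − 4)/140 = 1/140 per hour.
Filling time = 1 ÷ (1/140) = 140 hours.

140 hours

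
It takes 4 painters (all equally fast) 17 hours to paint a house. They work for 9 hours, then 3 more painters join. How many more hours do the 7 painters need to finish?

32/7 hours

One painter does 1/68 of the job per hour.
After 9 hours with 4 painters, 9/17 is done (8/17 left).
With 7 painters the rate is 7/68, so the rest takes 8/17 ÷ 7/68 = 32/7 hours.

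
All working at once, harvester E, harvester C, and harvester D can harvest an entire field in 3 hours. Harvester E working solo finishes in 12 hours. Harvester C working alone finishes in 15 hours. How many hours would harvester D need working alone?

60/11 hours

Combined rate is 1/3 per hour.
Known contribution: 1/12 + 1/15 = (5 + 4)/60 = 9/60 = 3/20 per hour.
So harvester D's rate is 1/3 − 3/20 = 11/60, meaning 60/11 hours alone.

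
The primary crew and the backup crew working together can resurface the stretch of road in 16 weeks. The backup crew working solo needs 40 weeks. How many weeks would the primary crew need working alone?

Combined rate is 1/16 per week.
Known contribution: 1/40 per week.
So the primary crew's rate is 1/16 − 1/40 = 3/80, meaning 80/3 weeks alone.

80/3 weeks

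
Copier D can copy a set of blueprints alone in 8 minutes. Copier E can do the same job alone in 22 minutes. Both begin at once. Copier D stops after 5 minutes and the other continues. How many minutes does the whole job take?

In the first 5 minutes the combined rate is 15/88, so 75/88 of the job is done, leaving 13/88.
After copier D leaves the rate is 1/22 per minute; the remaining 13/88 takes 13/4 minutes.
Total = 5 + 13/4 = 33/4 minutes.

33/4 minutes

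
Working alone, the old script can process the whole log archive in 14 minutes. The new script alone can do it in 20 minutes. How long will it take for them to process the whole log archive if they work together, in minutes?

140/17 minutes

Combined rate: 1/14 + 1/20 = (10 + 7)/140 = 17/140 per minute.
Time = 1 ÷ (17/140) = 140/17 minutes.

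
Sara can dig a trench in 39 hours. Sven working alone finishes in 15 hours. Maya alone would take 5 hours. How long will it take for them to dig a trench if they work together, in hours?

65/19 hours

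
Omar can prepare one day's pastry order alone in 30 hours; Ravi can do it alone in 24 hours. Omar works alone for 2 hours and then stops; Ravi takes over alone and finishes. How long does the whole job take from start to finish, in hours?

122/5 hours

In 2 hours Omar does 2/30 = 1/15 of the job, leaving 14/15.
Ravi works at 1/24 per hour, so finishing takes 14/15 ÷ 1/24 = 112/5 hours.
Total time = 2 + 112/5 = 122/5 hours.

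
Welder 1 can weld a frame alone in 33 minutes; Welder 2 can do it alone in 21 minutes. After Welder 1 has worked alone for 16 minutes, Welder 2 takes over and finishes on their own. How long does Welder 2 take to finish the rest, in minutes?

119/11 minutes

In 16 minutes Welder 1 does 16/33 of the job, leaving 17/33.
Welder 2 works at 1/21 per minute, so finishing takes 17/33 ÷ 1/21 = 119/11 minutes.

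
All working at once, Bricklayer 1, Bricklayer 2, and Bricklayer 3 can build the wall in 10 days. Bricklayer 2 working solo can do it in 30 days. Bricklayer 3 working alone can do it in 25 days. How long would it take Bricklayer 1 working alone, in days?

Combined rate is 1/10 per day.
Known contribution: 1/30 + 1/25 = (5 + 6)/150 = 11/150 per day.
So Bricklayer 1's rate is 1/10 − 11/150 = 2/75, meaning 75/2 days alone.

75/2 days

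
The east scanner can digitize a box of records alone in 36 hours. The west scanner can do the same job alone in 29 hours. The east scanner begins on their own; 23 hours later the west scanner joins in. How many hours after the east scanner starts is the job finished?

144/5 hours

In the first 23 hours the east scanner alone does 23/36 of the job, leaving 13/36.
Once everyone is working, combined rate: 1/36 + 1/29 = (29 + 36)/1044 = 65/1044 per hour.
Remaining 13/36 at 65/1044 per hour takes 29/5 hours.
Total from the start = 23 + 29/5 = 144/5 hours.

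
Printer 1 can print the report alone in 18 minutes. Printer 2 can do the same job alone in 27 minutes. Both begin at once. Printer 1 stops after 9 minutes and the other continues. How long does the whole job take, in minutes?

27/2 minutes

In the first 9 minutes the combined rate is 5/54, so 5/6 of the job is done, leaving 1/6.
After Printer 1 leaves the rate is 1/27 per minute; the remaining 1/6 takes 9/2 minutes.
Total = 9 + 9/2 = 27/2 minutes.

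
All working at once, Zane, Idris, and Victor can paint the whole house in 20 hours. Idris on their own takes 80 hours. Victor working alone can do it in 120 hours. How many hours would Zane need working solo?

240/7 hours

Combined rate is 1/20 per hour.
Known contribution: 1/80 + 1/120 = (3 + 2)/240 = 5/240 = 1/48 per hour.
So Zane's rate is 1/20 − 1/48 = 7/240, meaning 240/7 hours alone.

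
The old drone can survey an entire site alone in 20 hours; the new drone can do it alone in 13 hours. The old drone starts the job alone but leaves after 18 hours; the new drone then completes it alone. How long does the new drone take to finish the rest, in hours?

13/10 hours

In 18 hours the old drone does 18/20 = 9/10 of the job, leaving 1/10.
The new drone works at 1/13 per hour, so finishing takes 1/10 ÷ 1/13 = 13/10 hours.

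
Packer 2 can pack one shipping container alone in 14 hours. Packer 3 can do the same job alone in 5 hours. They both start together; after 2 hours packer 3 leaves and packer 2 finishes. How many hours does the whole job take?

In the first 2 hours the combined rate is 19/70, so 19/35 of the job is done, leaving 16/35.
After packer 3 leaves the rate is 1/14 per hour; the remaining 16/35 takes 32/5 hours.
Total = 2 + 32/5 = 42/5 hours.

42/5 hours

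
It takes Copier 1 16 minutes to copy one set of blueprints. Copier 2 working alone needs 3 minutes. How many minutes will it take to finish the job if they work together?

48/19 minutes

Combined rate: 1/16 + 1/3 = (3 + 16)/48 = 19/48 per minute.
Time = 1 ÷ (19/48) = 48/19 minutes.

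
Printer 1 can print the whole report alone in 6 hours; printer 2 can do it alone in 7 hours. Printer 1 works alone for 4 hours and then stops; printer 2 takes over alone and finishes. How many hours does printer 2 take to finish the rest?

In 4 hours printer 1 does 4/6 = 2/3 of the job, leaving 1/3.
Printer 2 works at 1/7 per hour, so finishing takes 1/3 ÷ 1/7 = 7/3 hours.

7/3 hours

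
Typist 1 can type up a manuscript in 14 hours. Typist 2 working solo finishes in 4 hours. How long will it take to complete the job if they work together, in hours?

Combined rate: 1/14 + 1/4 = (2 + 7)/28 = 9/28 per hour.
Time = 1 ÷ (9/28) = 28/9 hours.

28/9 hours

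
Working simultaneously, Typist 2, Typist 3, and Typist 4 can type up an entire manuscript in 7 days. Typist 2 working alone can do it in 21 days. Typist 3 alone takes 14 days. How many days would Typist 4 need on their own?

42 days

Combined rate is 1/7 per day.
Known contribution: 1/21 + 1/14 = (2 + 3)/42 = 5/42 per day.
So Typist 4's rate is 1/7 − 5/42 = 1/42, meaning 42 days alone.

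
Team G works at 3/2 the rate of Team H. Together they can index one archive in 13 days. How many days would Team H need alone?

Let Team H's rate be r; then Team G's rate is (3/2)r, so together (3/2 + 1)r = (5/2)r = 1/13.
Thus r = 2/65 per day.
Team H alone: 65/2 days; Team G alone: 65/3 days.

65/2 days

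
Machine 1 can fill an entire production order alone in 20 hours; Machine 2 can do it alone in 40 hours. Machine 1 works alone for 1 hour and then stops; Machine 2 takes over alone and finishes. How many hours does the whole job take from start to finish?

In 1 hour Machine 1 does 1/20 of the job, leaving 19/20.
Machine 2 works at 1/40 per hour, so finishing takes 19/20 ÷ 1/40 = 38 hours.
Total time = 1 + 38 = 39 hours.

39 hours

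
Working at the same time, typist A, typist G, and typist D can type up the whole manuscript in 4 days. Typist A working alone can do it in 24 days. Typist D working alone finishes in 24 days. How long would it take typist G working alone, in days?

6 days

Combined rate is 1/4 per day.
Known contribution: 1/24 + 1/24 = (1 + 1)/24 = 2/24 = 1/12 per day.
So typist G's rate is 1/4 − 1/12 = 1/6, meaning 6 days alone.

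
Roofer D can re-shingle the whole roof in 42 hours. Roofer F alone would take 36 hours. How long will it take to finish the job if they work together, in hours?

With two workers the combined time is the product over the sum: 42·36/(42+36) = 1512/78 = 252/13 hours.

252/13 hours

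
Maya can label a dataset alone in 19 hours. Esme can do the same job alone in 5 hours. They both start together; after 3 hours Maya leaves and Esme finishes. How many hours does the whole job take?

In the first 3 hours the combined rate is 24/95, so 72/95 of the job is done, leaving 23/95.
After Maya leaves the rate is 1/5 per hour; the remaining 23/95 takes 23/19 hours.
Total = 3 + 23/19 = 80/19 hours.

80/19 hours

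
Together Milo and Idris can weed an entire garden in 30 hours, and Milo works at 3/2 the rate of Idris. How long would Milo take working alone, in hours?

Let Idris's rate be r; then Milo's rate is (3/2)r, so together (3/2 + 1)r = (5/2)r = 1/30.
Thus r = 1/75 per hour.
Idris alone: 75 hours; Milo alone: 50 hours.

50 hours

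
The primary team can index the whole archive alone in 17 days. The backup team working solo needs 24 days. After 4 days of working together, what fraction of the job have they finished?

41/102

Combined rate: 1/17 + 1/24 = (24 + 17)/408 = 41/408 per day.
In 4 days they complete 4·41/408 = 41/102 of the job.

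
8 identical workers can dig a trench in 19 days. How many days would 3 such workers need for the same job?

152/3 days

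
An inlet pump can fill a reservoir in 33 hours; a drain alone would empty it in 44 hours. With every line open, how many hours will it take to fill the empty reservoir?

132 hours

Net rate = 1/33 − 1/44 = (4 − 3)/132 = 1/132 per hour.
Filling time = 1 ÷ (1/132) = 132 hours.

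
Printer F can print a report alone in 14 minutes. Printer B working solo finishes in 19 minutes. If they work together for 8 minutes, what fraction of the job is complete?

Combined rate: 1/14 + 1/19 = (19 + 14)/266 = 33/266 per minute.
In 8 minutes they complete 8·33/266 = 132/133 of the job.

132/133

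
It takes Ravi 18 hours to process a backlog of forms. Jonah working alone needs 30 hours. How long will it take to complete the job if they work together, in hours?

45/4 hours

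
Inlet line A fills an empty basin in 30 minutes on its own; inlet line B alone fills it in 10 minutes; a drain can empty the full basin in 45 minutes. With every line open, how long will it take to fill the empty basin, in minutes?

9 minutes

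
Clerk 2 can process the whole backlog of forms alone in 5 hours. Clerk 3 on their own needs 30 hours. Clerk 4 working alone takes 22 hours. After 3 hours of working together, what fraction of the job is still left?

9/55

Combined rate: 1/5 + 1/30 + 1/22 = (66 + 11 + 15)/330 = 92/330 = 46/165 per hour.
In 3 hours they complete 3·46/165 = 46/55 of the job.
So 9/55 remains.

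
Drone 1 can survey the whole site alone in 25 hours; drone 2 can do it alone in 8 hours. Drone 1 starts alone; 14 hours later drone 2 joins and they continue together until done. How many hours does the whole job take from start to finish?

In 14 hours drone 1 does 14/25 of the job, leaving 11/25.
Drone 1 and drone 2 together work at 33/200 per hour, so finishing takes 11/25 ÷ 33/200 = 8/3 hours.
Total time = 14 + 8/3 = 50/3 hours.

50/3 hours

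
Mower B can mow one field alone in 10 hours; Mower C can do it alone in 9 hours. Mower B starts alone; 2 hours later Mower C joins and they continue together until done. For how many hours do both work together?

72/19 hours

In 2 hours Mower B does 2/10 = 1/5 of the job, leaving 4/5.
Mower B and Mower C together work at 19/90 per hour, so finishing takes 4/5 ÷ 19/90 = 72/19 hours.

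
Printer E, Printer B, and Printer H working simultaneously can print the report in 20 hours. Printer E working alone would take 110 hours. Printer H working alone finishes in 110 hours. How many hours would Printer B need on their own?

Combined rate is 1/20 per hour.
Known contribution: 1/110 + 1/110 = (1 + 1)/110 = 2/110 = 1/55 per hour.
So Printer B's rate is 1/20 − 1/55 = 7/220, meaning 220/7 hours alone.

220/7 hours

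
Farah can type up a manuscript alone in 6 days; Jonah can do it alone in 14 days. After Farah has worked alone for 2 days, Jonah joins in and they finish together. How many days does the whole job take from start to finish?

24/5 days

In 2 days Farah does 2/6 = 1/3 of the job, leaving 2/3.
Farah and Jonah together work at 5/21 per day, so finishing takes 2/3 ÷ 5/21 = 14/5 days.
Total time = 2 + 14/5 = 24/5 days.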